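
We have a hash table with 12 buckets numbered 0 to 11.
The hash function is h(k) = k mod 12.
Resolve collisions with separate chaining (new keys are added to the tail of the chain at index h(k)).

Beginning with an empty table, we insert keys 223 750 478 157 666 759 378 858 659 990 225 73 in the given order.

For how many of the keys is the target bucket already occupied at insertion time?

Insert 223: h=7, bucket 7 empty → new chain.
Insert 750: h=6, bucket 6 empty → new chain.
Insert 478: h=10, bucket 10 empty → new chain.
Insert 157: h=1, bucket 1 empty → new chain.
Insert 666: h=6, bucket 6 nonempty → append to chain.
Insert 759: h=3, bucket 3 empty → new chain.
Insert 378: h=6, bucket 6 nonempty → append to chain.
Insert 858: h=6, bucket 6 nonempty → append to chain.
Insert 659: h=11, bucket 11 empty → new chain.
Insert 990: h=6, bucket 6 nonempty → append to chain.
Insert 225: h=9, bucket 9 empty → new chain.
Insert 73: h=1, bucket 1 nonempty → append to chain.
Final buckets:
0: -
1: 157 -> 73
2: -
3: 759
4: -
5: -
6: 750 -> 666 -> 378 -> 858 -> 990
7: 223
8: -
9: 225
10: 478
11: 659

5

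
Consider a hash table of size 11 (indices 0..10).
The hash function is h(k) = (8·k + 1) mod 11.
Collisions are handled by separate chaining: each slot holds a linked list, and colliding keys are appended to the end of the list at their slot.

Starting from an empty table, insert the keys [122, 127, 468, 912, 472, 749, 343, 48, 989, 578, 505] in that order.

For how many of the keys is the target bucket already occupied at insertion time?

122 -> bucket 9
127 -> bucket 5
468 -> bucket 5 (collision)
912 -> bucket 4
472 -> bucket 4 (collision)
749 -> bucket 9 (collision)
343 -> bucket 6
48 -> bucket 0
989 -> bucket 4 (collision)
578 -> bucket 5 (collision)
505 -> bucket 4 (collision)
Final buckets:
0: 48
1: -
2: -
3: -
4: 912 -> 472 -> 989 -> 505
5: 127 -> 468 -> 578
6: 343
7: -
8: -
9: 122 -> 749
10: -

6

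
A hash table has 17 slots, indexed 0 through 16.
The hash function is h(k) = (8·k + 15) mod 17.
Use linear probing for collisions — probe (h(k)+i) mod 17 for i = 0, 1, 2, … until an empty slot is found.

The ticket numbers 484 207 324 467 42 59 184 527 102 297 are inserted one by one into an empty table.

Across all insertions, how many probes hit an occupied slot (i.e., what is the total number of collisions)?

13

484 hashes to 11; slot 11 is free → place at 11.
207 hashes to 5; slot 5 is free → place at 5.
324 hashes to 6; slot 6 is free → place at 6.
467 hashes to 11; 11 taken → place at 12.
42 hashes to 11; 11,12 taken → place at 13.
59 hashes to 11; 11,12,13 taken → place at 14.
184 hashes to 8; slot 8 is free → place at 8.
527 hashes to 15; slot 15 is free → place at 15.
102 hashes to 15; 15 taken → place at 16.
297 hashes to 11; 11,12,13,14,15,16 taken → place at 0.
Table: [297, ., ., ., ., 207, 324, ., 184, ., ., 484, 467, 42, 59, 527, 102]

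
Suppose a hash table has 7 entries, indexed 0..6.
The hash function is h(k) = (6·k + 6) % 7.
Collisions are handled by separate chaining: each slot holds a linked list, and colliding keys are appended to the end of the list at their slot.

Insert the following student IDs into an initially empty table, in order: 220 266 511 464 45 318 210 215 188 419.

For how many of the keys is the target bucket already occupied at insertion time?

5

220 → bucket 3
266 → bucket 6
511 → bucket 6 (collision)
464 → bucket 4
45 → bucket 3 (collision)
318 → bucket 3 (collision)
210 → bucket 6 (collision)
215 → bucket 1
188 → bucket 0
419 → bucket 0 (collision)
Final buckets:
0: 188 -> 419
1: 215
2: ∅
3: 220 -> 45 -> 318
4: 464
5: ∅
6: 266 -> 511 -> 210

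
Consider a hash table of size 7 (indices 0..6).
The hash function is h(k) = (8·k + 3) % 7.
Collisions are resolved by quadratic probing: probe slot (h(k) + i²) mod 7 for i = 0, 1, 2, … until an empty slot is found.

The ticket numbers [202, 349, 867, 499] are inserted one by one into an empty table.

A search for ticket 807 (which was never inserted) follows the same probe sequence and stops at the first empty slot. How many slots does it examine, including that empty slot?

202 hashes to 2; slot 2 is free → place at 2.
349 hashes to 2; 2 taken → place at 3.
867 hashes to 2; 2,3 taken → place at 6.
499 hashes to 5; slot 5 is free → place at 5.
Table: [∅, ∅, 202, 349, ∅, 499, 867]
Lookup 807: h=5, probe 5,6,2,0 → slot 0 empty, not found.

4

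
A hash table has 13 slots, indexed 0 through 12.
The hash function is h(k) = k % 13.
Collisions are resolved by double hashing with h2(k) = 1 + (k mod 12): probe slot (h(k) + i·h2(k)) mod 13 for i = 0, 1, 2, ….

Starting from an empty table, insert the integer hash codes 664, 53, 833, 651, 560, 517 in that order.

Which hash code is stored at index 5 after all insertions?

664: h=1 -> slot 1
53: h=1, h2=6, probe 1,7 -> slot 7
833: h=1, h2=6, probe 1,7,0 -> slot 0
651: h=1, h2=4, probe 1,5 -> slot 5
560: h=1, h2=9, probe 1,10 -> slot 10
517: h=10, h2=2, probe 10,12 -> slot 12
Table: [833, 664, _, _, _, 651, _, 53, _, _, 560, _, 517]

651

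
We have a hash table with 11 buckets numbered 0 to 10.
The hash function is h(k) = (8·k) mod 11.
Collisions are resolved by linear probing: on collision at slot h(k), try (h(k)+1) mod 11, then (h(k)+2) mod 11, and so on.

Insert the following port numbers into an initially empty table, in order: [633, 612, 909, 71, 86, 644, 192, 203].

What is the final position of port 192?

633: h=4 -> slot 4
612: h=1 -> slot 1
909: h=1, probe 1,2 -> slot 2
71: h=7 -> slot 7
86: h=6 -> slot 6
644: h=4, probe 4,5 -> slot 5
192: h=7, probe 7,8 -> slot 8
203: h=7, probe 7,8,9 -> slot 9
Table: [., 612, 909, ., 633, 644, 86, 71, 192, 203, .]

8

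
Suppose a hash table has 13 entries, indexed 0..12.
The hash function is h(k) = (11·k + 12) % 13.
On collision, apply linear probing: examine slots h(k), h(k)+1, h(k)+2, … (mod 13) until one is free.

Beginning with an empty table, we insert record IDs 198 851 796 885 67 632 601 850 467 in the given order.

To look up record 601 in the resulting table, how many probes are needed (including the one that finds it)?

198: h=6 -> slot 6
851: h=0 -> slot 0
796: h=6, probe 6,7 -> slot 7
885: h=10 -> slot 10
67: h=8 -> slot 8
632: h=9 -> slot 9
601: h=6, probe 6,7,8,9,10,11 -> slot 11
850: h=2 -> slot 2
467: h=1 -> slot 1
Table: [851, 467, 850, ∅, ∅, ∅, 198, 796, 67, 632, 885, 601, ∅]
Lookup 601: h=6, probe 6,7,8,9,10,11 → found at 11.

6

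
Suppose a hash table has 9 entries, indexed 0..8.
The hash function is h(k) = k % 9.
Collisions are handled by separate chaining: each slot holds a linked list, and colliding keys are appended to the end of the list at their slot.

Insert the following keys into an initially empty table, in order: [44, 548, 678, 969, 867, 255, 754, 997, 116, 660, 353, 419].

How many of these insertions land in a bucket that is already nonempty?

Insert 44: h=8, bucket 8 empty -> new chain.
Insert 548: h=8, bucket 8 nonempty -> append to chain.
Insert 678: h=3, bucket 3 empty -> new chain.
Insert 969: h=6, bucket 6 empty -> new chain.
Insert 867: h=3, bucket 3 nonempty -> append to chain.
Insert 255: h=3, bucket 3 nonempty -> append to chain.
Insert 754: h=7, bucket 7 empty -> new chain.
Insert 997: h=7, bucket 7 nonempty -> append to chain.
Insert 116: h=8, bucket 8 nonempty -> append to chain.
Insert 660: h=3, bucket 3 nonempty -> append to chain.
Insert 353: h=2, bucket 2 empty -> new chain.
Insert 419: h=5, bucket 5 empty -> new chain.
Final buckets:
0: _
1: _
2: 353
3: 678 -> 867 -> 255 -> 660
4: _
5: 419
6: 969
7: 754 -> 997
8: 44 -> 548 -> 116

6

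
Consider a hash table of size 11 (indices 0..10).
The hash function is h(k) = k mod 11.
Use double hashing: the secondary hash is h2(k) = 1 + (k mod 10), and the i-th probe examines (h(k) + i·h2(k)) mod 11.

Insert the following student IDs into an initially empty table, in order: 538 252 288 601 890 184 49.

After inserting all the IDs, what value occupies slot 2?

252

Insert 538: h=10, slot 10 empty -> index 10.
Insert 252: h=10, h2=3, slot 10 occupied -> index 2.
Insert 288: h=2, h2=9, slot 2 occupied -> index 0.
Insert 601: h=7, slot 7 empty -> index 7.
Insert 890: h=10, h2=1, slots 10,0 occupied -> index 1.
Insert 184: h=8, slot 8 empty -> index 8.
Insert 49: h=5, slot 5 empty -> index 5.
Table: [288, 890, 252, —, —, 49, —, 601, 184, —, 538]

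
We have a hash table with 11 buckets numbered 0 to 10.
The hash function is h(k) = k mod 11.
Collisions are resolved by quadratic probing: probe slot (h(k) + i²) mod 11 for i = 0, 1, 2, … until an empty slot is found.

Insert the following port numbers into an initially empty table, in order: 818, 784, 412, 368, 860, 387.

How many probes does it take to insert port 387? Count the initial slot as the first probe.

4

Insert 818: h=4, slot 4 empty => index 4.
Insert 784: h=3, slot 3 empty => index 3.
Insert 412: h=5, slot 5 empty => index 5.
Insert 368: h=5, slot 5 occupied => index 6.
Insert 860: h=2, slot 2 empty => index 2.
Insert 387: h=2, slots 2,3,6 occupied => index 0.
Table: [387, ∅, 860, 784, 818, 412, 368, ∅, ∅, ∅, ∅]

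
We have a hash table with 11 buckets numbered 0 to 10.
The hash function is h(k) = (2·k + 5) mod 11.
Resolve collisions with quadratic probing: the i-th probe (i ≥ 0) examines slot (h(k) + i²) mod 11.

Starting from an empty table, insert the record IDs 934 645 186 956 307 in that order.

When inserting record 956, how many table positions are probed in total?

3

934 hashes to 3; slot 3 is free → place at 3.
645 hashes to 8; slot 8 is free → place at 8.
186 hashes to 3; 3 taken → place at 4.
956 hashes to 3; 3,4 taken → place at 7.
307 hashes to 3; 3,4,7 taken → place at 1.
Table: [., 307, ., 934, 186, ., ., 956, 645, ., .]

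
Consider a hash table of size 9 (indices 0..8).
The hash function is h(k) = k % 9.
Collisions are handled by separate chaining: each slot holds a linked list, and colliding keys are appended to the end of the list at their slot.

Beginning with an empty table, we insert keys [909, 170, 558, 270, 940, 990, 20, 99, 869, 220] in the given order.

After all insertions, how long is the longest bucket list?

5

909 -> bucket 0
170 -> bucket 8
558 -> bucket 0 (collision)
270 -> bucket 0 (collision)
940 -> bucket 4
990 -> bucket 0 (collision)
20 -> bucket 2
99 -> bucket 0 (collision)
869 -> bucket 5
220 -> bucket 4 (collision)
Final buckets:
0: 909 -> 558 -> 270 -> 990 -> 99
1: .
2: 20
3: .
4: 940 -> 220
5: 869
6: .
7: .
8: 170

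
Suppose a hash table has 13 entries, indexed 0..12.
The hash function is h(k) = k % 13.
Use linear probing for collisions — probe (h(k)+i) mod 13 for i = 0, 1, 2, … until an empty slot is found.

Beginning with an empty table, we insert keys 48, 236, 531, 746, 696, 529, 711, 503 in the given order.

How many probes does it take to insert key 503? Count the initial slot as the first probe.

5

48: h=9 → slot 9
236: h=2 → slot 2
531: h=11 → slot 11
746: h=5 → slot 5
696: h=7 → slot 7
529: h=9, probe 9,10 → slot 10
711: h=9, probe 9,10,11,12 → slot 12
503: h=9, probe 9,10,11,12,0 → slot 0
Table: [503, _, 236, _, _, 746, _, 696, _, 48, 529, 531, 711]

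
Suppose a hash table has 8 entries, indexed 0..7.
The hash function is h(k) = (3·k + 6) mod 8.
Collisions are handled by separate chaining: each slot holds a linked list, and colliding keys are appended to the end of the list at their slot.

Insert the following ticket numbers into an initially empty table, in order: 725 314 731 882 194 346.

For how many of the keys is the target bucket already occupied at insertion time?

3

Insert 725: h=5, bucket 5 empty -> new chain.
Insert 314: h=4, bucket 4 empty -> new chain.
Insert 731: h=7, bucket 7 empty -> new chain.
Insert 882: h=4, bucket 4 nonempty -> append to chain.
Insert 194: h=4, bucket 4 nonempty -> append to chain.
Insert 346: h=4, bucket 4 nonempty -> append to chain.
Final buckets:
0: ∅
1: ∅
2: ∅
3: ∅
4: 314 -> 882 -> 194 -> 346
5: 725
6: ∅
7: 731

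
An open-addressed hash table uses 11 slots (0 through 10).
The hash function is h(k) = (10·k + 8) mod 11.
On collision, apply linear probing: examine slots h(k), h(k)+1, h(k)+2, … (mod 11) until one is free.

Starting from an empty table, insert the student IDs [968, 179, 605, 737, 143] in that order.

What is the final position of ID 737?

10

968 hashes to 8; slot 8 is free → place at 8.
179 hashes to 5; slot 5 is free → place at 5.
605 hashes to 8; 8 taken → place at 9.
737 hashes to 8; 8,9 taken → place at 10.
143 hashes to 8; 8,9,10 taken → place at 0.
Table: [143, —, —, —, —, 179, —, —, 968, 605, 737]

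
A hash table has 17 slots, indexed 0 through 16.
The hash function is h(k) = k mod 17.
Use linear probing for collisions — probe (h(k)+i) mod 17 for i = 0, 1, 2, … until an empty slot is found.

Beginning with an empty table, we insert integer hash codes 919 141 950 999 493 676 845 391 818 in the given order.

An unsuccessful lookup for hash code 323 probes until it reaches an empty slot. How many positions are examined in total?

919: h=1 => slot 1
141: h=5 => slot 5
950: h=15 => slot 15
999: h=13 => slot 13
493: h=0 => slot 0
676: h=13, probe 13,14 => slot 14
845: h=12 => slot 12
391: h=0, probe 0,1,2 => slot 2
818: h=2, probe 2,3 => slot 3
Table: [493, 919, 391, 818, ., 141, ., ., ., ., ., ., 845, 999, 676, 950, .]
Lookup 323: h=0, probe 0,1,2,3,4 → slot 4 empty, not found.

5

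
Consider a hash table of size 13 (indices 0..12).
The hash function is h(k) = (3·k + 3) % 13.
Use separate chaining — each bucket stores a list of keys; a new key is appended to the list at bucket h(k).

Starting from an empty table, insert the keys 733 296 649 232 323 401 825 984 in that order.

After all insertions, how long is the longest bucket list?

733 -> bucket 5
296 -> bucket 7
649 -> bucket 0
232 -> bucket 10
323 -> bucket 10 (collision)
401 -> bucket 10 (collision)
825 -> bucket 8
984 -> bucket 4
Final buckets:
0: 649
1: -
2: -
3: -
4: 984
5: 733
6: -
7: 296
8: 825
9: -
10: 232 -> 323 -> 401
11: -
12: -

3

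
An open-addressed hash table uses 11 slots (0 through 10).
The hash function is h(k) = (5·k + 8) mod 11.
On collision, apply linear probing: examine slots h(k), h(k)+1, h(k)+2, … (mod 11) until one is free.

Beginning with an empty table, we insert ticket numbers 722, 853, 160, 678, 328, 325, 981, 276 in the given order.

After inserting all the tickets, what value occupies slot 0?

722 hashes to 10; slot 10 is free -> place at 10.
853 hashes to 5; slot 5 is free -> place at 5.
160 hashes to 5; 5 taken -> place at 6.
678 hashes to 10; 10 taken -> place at 0.
328 hashes to 9; slot 9 is free -> place at 9.
325 hashes to 5; 5,6 taken -> place at 7.
981 hashes to 7; 7 taken -> place at 8.
276 hashes to 2; slot 2 is free -> place at 2.
Table: [678, ., 276, ., ., 853, 160, 325, 981, 328, 722]

678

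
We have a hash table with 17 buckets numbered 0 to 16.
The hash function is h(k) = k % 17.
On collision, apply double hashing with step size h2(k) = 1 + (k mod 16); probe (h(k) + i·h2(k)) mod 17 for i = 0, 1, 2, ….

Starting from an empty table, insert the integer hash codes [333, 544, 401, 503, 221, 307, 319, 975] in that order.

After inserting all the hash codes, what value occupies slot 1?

Insert 333: h=10, slot 10 empty => index 10.
Insert 544: h=0, slot 0 empty => index 0.
Insert 401: h=10, h2=2, slot 10 occupied => index 12.
Insert 503: h=10, h2=8, slot 10 occupied => index 1.
Insert 221: h=0, h2=14, slot 0 occupied => index 14.
Insert 307: h=1, h2=4, slot 1 occupied => index 5.
Insert 319: h=13, slot 13 empty => index 13.
Insert 975: h=6, slot 6 empty => index 6.
Table: [544, 503, -, -, -, 307, 975, -, -, -, 333, -, 401, 319, 221, -, -]

503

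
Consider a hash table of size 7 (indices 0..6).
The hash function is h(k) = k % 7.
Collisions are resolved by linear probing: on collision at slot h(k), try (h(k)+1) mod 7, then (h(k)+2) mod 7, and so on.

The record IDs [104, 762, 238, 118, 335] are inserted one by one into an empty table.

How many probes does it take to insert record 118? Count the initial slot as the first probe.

Insert 104: h=6, slot 6 empty => index 6.
Insert 762: h=6, slot 6 occupied => index 0.
Insert 238: h=0, slot 0 occupied => index 1.
Insert 118: h=6, slots 6,0,1 occupied => index 2.
Insert 335: h=6, slots 6,0,1,2 occupied => index 3.
Table: [762, 238, 118, 335, ∅, ∅, 104]

4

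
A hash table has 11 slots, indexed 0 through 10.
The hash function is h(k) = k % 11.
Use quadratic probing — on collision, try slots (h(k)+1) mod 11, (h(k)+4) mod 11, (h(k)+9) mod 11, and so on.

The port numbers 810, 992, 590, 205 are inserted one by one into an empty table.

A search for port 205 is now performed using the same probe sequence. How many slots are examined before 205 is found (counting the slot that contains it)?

3

810: h=7 => slot 7
992: h=2 => slot 2
590: h=7, probe 7,8 => slot 8
205: h=7, probe 7,8,0 => slot 0
Table: [205, _, 992, _, _, _, _, 810, 590, _, _]
Lookup 205: h=7, probe 7,8,0 → found at 0.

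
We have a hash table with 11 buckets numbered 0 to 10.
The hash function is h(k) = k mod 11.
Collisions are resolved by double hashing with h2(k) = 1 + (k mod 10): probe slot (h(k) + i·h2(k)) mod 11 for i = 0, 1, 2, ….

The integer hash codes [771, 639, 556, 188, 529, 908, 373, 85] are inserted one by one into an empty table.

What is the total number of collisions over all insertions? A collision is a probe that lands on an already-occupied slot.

7

771 hashes to 1; slot 1 is free → place at 1.
639 hashes to 1, h2=10; 1 taken → place at 0.
556 hashes to 6; slot 6 is free → place at 6.
188 hashes to 1, h2=9; 1 taken → place at 10.
529 hashes to 1, h2=10; 1,0,10 taken → place at 9.
908 hashes to 6, h2=9; 6 taken → place at 4.
373 hashes to 10, h2=4; 10 taken → place at 3.
85 hashes to 8; slot 8 is free → place at 8.
Table: [639, 771, -, 373, 908, -, 556, -, 85, 529, 188]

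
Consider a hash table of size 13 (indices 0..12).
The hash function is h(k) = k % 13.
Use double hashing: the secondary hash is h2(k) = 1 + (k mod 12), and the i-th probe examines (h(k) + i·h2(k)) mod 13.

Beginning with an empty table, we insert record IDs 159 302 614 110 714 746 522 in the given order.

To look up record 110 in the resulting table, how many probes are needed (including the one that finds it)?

3

159 hashes to 3; slot 3 is free → place at 3.
302 hashes to 3, h2=3; 3 taken → place at 6.
614 hashes to 3, h2=3; 3,6 taken → place at 9.
110 hashes to 6, h2=3; 6,9 taken → place at 12.
714 hashes to 12, h2=7; 12,6 taken → place at 0.
746 hashes to 5; slot 5 is free → place at 5.
522 hashes to 2; slot 2 is free → place at 2.
Table: [714, ., 522, 159, ., 746, 302, ., ., 614, ., ., 110]
Lookup 110: h=6, h2=3, probe 6,9,12 → found at 12.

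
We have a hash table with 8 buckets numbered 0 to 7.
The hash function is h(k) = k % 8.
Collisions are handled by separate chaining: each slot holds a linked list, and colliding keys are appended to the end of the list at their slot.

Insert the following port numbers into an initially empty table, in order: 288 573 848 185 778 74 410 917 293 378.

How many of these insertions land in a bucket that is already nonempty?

288 -> bucket 0
573 -> bucket 5
848 -> bucket 0 (collision)
185 -> bucket 1
778 -> bucket 2
74 -> bucket 2 (collision)
410 -> bucket 2 (collision)
917 -> bucket 5 (collision)
293 -> bucket 5 (collision)
378 -> bucket 2 (collision)
Final buckets:
0: 288 -> 848
1: 185
2: 778 -> 74 -> 410 -> 378
3: -
4: -
5: 573 -> 917 -> 293
6: -
7: -

6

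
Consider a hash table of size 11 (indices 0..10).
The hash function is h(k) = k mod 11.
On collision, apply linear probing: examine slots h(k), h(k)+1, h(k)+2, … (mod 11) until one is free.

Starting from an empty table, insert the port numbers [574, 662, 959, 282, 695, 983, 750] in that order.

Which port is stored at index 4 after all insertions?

574 hashes to 2; slot 2 is free → place at 2.
662 hashes to 2; 2 taken → place at 3.
959 hashes to 2; 2,3 taken → place at 4.
282 hashes to 7; slot 7 is free → place at 7.
695 hashes to 2; 2,3,4 taken → place at 5.
983 hashes to 4; 4,5 taken → place at 6.
750 hashes to 2; 2,3,4,5,6,7 taken → place at 8.
Table: [_, _, 574, 662, 959, 695, 983, 282, 750, _, _]

959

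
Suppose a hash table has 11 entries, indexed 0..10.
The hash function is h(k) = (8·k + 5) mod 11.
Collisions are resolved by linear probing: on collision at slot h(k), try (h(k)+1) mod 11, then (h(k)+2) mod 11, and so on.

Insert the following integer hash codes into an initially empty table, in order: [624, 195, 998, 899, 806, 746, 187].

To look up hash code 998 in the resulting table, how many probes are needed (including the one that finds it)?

624 hashes to 3; slot 3 is free -> place at 3.
195 hashes to 3; 3 taken -> place at 4.
998 hashes to 3; 3,4 taken -> place at 5.
899 hashes to 3; 3,4,5 taken -> place at 6.
806 hashes to 7; slot 7 is free -> place at 7.
746 hashes to 0; slot 0 is free -> place at 0.
187 hashes to 5; 5,6,7 taken -> place at 8.
Table: [746, -, -, 624, 195, 998, 899, 806, 187, -, -]
Lookup 998: h=3, probe 3,4,5 → found at 5.

3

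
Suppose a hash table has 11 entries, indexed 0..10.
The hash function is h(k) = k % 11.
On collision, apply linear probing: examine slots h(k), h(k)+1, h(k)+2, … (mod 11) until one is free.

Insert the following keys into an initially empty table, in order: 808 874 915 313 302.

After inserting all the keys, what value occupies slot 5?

808: h=5 → slot 5
874: h=5, probe 5,6 → slot 6
915: h=2 → slot 2
313: h=5, probe 5,6,7 → slot 7
302: h=5, probe 5,6,7,8 → slot 8
Table: [_, _, 915, _, _, 808, 874, 313, 302, _, _]

808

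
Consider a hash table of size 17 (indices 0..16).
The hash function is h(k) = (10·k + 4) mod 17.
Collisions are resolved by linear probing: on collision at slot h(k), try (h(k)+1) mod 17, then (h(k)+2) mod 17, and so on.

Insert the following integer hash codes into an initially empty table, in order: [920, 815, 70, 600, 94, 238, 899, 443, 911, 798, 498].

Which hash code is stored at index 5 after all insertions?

498

Insert 920: h=7, slot 7 empty => index 7.
Insert 815: h=11, slot 11 empty => index 11.
Insert 70: h=7, slot 7 occupied => index 8.
Insert 600: h=3, slot 3 empty => index 3.
Insert 94: h=9, slot 9 empty => index 9.
Insert 238: h=4, slot 4 empty => index 4.
Insert 899: h=1, slot 1 empty => index 1.
Insert 443: h=14, slot 14 empty => index 14.
Insert 911: h=2, slot 2 empty => index 2.
Insert 798: h=11, slot 11 occupied => index 12.
Insert 498: h=3, slots 3,4 occupied => index 5.
Table: [_, 899, 911, 600, 238, 498, _, 920, 70, 94, _, 815, 798, _, 443, _, _]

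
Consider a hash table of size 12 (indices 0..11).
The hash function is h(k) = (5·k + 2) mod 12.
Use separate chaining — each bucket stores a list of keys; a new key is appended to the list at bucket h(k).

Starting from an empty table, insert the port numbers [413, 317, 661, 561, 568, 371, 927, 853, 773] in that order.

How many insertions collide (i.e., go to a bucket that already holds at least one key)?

3

Insert 413: h=3, bucket 3 empty -> new chain.
Insert 317: h=3, bucket 3 nonempty -> append to chain.
Insert 661: h=7, bucket 7 empty -> new chain.
Insert 561: h=11, bucket 11 empty -> new chain.
Insert 568: h=10, bucket 10 empty -> new chain.
Insert 371: h=9, bucket 9 empty -> new chain.
Insert 927: h=5, bucket 5 empty -> new chain.
Insert 853: h=7, bucket 7 nonempty -> append to chain.
Insert 773: h=3, bucket 3 nonempty -> append to chain.
Final buckets:
0: .
1: .
2: .
3: 413 -> 317 -> 773
4: .
5: 927
6: .
7: 661 -> 853
8: .
9: 371
10: 568
11: 561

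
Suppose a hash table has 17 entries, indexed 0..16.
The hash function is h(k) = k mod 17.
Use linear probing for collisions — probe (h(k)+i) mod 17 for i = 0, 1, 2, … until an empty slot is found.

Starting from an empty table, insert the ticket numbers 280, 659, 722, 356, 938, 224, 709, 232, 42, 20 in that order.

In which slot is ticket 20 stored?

Insert 280: h=8, slot 8 empty => index 8.
Insert 659: h=13, slot 13 empty => index 13.
Insert 722: h=8, slot 8 occupied => index 9.
Insert 356: h=16, slot 16 empty => index 16.
Insert 938: h=3, slot 3 empty => index 3.
Insert 224: h=3, slot 3 occupied => index 4.
Insert 709: h=12, slot 12 empty => index 12.
Insert 232: h=11, slot 11 empty => index 11.
Insert 42: h=8, slots 8,9 occupied => index 10.
Insert 20: h=3, slots 3,4 occupied => index 5.
Table: [-, -, -, 938, 224, 20, -, -, 280, 722, 42, 232, 709, 659, -, -, 356]

5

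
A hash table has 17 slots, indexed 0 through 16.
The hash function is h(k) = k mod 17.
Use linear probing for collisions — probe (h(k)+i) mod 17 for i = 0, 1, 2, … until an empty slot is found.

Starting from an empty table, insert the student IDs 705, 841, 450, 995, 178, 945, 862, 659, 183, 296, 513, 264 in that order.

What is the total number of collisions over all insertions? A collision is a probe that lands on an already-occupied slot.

27

Insert 705: h=8, slot 8 empty -> index 8.
Insert 841: h=8, slot 8 occupied -> index 9.
Insert 450: h=8, slots 8,9 occupied -> index 10.
Insert 995: h=9, slots 9,10 occupied -> index 11.
Insert 178: h=8, slots 8,9,10,11 occupied -> index 12.
Insert 945: h=10, slots 10,11,12 occupied -> index 13.
Insert 862: h=12, slots 12,13 occupied -> index 14.
Insert 659: h=13, slots 13,14 occupied -> index 15.
Insert 183: h=13, slots 13,14,15 occupied -> index 16.
Insert 296: h=7, slot 7 empty -> index 7.
Insert 513: h=3, slot 3 empty -> index 3.
Insert 264: h=9, slots 9,10,11,12,13,14,15,16 occupied -> index 0.
Table: [264, _, _, 513, _, _, _, 296, 705, 841, 450, 995, 178, 945, 862, 659, 183]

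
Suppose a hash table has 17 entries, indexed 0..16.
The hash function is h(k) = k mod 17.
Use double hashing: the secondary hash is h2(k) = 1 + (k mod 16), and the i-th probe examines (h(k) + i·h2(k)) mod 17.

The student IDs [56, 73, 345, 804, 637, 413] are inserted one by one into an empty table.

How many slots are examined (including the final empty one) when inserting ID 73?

56: h=5 => slot 5
73: h=5, h2=10, probe 5,15 => slot 15
345: h=5, h2=10, probe 5,15,8 => slot 8
804: h=5, h2=5, probe 5,10 => slot 10
637: h=8, h2=14, probe 8,5,2 => slot 2
413: h=5, h2=14, probe 5,2,16 => slot 16
Table: [., ., 637, ., ., 56, ., ., 345, ., 804, ., ., ., ., 73, 413]

2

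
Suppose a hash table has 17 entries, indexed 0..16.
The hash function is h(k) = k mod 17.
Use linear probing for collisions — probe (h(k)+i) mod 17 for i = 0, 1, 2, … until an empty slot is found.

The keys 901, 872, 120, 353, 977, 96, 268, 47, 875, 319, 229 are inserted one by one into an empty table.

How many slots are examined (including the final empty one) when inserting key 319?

4

Insert 901: h=0, slot 0 empty => index 0.
Insert 872: h=5, slot 5 empty => index 5.
Insert 120: h=1, slot 1 empty => index 1.
Insert 353: h=13, slot 13 empty => index 13.
Insert 977: h=8, slot 8 empty => index 8.
Insert 96: h=11, slot 11 empty => index 11.
Insert 268: h=13, slot 13 occupied => index 14.
Insert 47: h=13, slots 13,14 occupied => index 15.
Insert 875: h=8, slot 8 occupied => index 9.
Insert 319: h=13, slots 13,14,15 occupied => index 16.
Insert 229: h=8, slots 8,9 occupied => index 10.
Table: [901, 120, ., ., ., 872, ., ., 977, 875, 229, 96, ., 353, 268, 47, 319]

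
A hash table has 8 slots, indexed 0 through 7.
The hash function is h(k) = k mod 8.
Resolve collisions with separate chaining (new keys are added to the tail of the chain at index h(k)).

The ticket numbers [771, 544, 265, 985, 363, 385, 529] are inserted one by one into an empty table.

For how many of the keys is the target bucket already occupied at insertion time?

4

Insert 771: h=3, bucket 3 empty -> new chain.
Insert 544: h=0, bucket 0 empty -> new chain.
Insert 265: h=1, bucket 1 empty -> new chain.
Insert 985: h=1, bucket 1 nonempty -> append to chain.
Insert 363: h=3, bucket 3 nonempty -> append to chain.
Insert 385: h=1, bucket 1 nonempty -> append to chain.
Insert 529: h=1, bucket 1 nonempty -> append to chain.
Final buckets:
0: 544
1: 265 -> 985 -> 385 -> 529
2: —
3: 771 -> 363
4: —
5: —
6: —
7: —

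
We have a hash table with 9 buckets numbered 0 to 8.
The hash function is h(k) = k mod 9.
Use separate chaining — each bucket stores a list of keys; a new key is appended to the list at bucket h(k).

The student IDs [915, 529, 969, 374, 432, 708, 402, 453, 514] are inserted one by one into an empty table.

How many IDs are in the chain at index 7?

1

Insert 915: h=6, bucket 6 empty -> new chain.
Insert 529: h=7, bucket 7 empty -> new chain.
Insert 969: h=6, bucket 6 nonempty -> append to chain.
Insert 374: h=5, bucket 5 empty -> new chain.
Insert 432: h=0, bucket 0 empty -> new chain.
Insert 708: h=6, bucket 6 nonempty -> append to chain.
Insert 402: h=6, bucket 6 nonempty -> append to chain.
Insert 453: h=3, bucket 3 empty -> new chain.
Insert 514: h=1, bucket 1 empty -> new chain.
Final buckets:
0: 432
1: 514
2: -
3: 453
4: -
5: 374
6: 915 -> 969 -> 708 -> 402
7: 529
8: -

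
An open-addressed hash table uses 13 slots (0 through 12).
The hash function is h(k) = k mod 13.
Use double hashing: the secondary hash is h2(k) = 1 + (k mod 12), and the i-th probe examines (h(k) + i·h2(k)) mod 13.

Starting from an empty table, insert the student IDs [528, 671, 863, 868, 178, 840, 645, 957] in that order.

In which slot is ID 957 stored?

12

528: h=8 => slot 8
671: h=8, h2=12, probe 8,7 => slot 7
863: h=5 => slot 5
868: h=10 => slot 10
178: h=9 => slot 9
840: h=8, h2=1, probe 8,9,10,11 => slot 11
645: h=8, h2=10, probe 8,5,2 => slot 2
957: h=8, h2=10, probe 8,5,2,12 => slot 12
Table: [_, _, 645, _, _, 863, _, 671, 528, 178, 868, 840, 957]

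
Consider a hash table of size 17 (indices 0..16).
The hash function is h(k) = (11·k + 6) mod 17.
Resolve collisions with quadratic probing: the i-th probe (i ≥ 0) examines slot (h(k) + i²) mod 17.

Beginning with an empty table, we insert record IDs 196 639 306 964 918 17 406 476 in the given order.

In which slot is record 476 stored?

196: h=3 -> slot 3
639: h=14 -> slot 14
306: h=6 -> slot 6
964: h=2 -> slot 2
918: h=6, probe 6,7 -> slot 7
17: h=6, probe 6,7,10 -> slot 10
406: h=1 -> slot 1
476: h=6, probe 6,7,10,15 -> slot 15
Table: [—, 406, 964, 196, —, —, 306, 918, —, —, 17, —, —, —, 639, 476, —]

15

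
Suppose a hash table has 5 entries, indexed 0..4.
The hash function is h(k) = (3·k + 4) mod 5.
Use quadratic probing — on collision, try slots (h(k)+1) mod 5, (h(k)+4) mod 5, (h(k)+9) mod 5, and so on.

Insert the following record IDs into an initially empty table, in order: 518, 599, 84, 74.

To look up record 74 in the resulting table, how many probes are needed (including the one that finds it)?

3

518 hashes to 3; slot 3 is free -> place at 3.
599 hashes to 1; slot 1 is free -> place at 1.
84 hashes to 1; 1 taken -> place at 2.
74 hashes to 1; 1,2 taken -> place at 0.
Table: [74, 599, 84, 518, -]
Lookup 74: h=1, probe 1,2,0 → found at 0.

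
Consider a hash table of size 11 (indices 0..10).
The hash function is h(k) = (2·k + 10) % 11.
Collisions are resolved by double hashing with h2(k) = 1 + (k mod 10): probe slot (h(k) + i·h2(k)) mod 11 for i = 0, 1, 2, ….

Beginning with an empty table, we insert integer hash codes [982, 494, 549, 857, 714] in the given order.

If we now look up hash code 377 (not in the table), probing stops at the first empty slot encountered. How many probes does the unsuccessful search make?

3

Insert 982: h=5, slot 5 empty -> index 5.
Insert 494: h=8, slot 8 empty -> index 8.
Insert 549: h=8, h2=10, slot 8 occupied -> index 7.
Insert 857: h=8, h2=8, slots 8,5 occupied -> index 2.
Insert 714: h=8, h2=5, slots 8,2,7 occupied -> index 1.
Table: [—, 714, 857, —, —, 982, —, 549, 494, —, —]
Lookup 377: h=5, h2=8, probe 5,2,10 → slot 10 empty, not found.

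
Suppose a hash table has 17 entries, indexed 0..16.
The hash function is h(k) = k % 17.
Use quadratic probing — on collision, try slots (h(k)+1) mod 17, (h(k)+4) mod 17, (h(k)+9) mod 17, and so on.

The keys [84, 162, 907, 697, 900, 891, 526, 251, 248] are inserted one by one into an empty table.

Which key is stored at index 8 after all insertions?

Insert 84: h=16, slot 16 empty => index 16.
Insert 162: h=9, slot 9 empty => index 9.
Insert 907: h=6, slot 6 empty => index 6.
Insert 697: h=0, slot 0 empty => index 0.
Insert 900: h=16, slots 16,0 occupied => index 3.
Insert 891: h=7, slot 7 empty => index 7.
Insert 526: h=16, slots 16,0,3 occupied => index 8.
Insert 251: h=13, slot 13 empty => index 13.
Insert 248: h=10, slot 10 empty => index 10.
Table: [697, ∅, ∅, 900, ∅, ∅, 907, 891, 526, 162, 248, ∅, ∅, 251, ∅, ∅, 84]

526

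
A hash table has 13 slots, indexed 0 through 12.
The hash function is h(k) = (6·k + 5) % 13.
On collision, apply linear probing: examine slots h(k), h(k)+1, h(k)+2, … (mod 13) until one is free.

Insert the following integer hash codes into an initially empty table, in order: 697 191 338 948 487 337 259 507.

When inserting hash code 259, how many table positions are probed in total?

5

697 hashes to 1; slot 1 is free => place at 1.
191 hashes to 7; slot 7 is free => place at 7.
338 hashes to 5; slot 5 is free => place at 5.
948 hashes to 12; slot 12 is free => place at 12.
487 hashes to 2; slot 2 is free => place at 2.
337 hashes to 12; 12 taken => place at 0.
259 hashes to 12; 12,0,1,2 taken => place at 3.
507 hashes to 5; 5 taken => place at 6.
Table: [337, 697, 487, 259, ., 338, 507, 191, ., ., ., ., 948]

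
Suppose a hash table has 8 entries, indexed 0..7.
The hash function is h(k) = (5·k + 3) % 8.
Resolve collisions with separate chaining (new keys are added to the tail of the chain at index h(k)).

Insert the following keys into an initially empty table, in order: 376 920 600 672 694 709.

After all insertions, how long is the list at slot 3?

4

Insert 376: h=3, bucket 3 empty → new chain.
Insert 920: h=3, bucket 3 nonempty → append to chain.
Insert 600: h=3, bucket 3 nonempty → append to chain.
Insert 672: h=3, bucket 3 nonempty → append to chain.
Insert 694: h=1, bucket 1 empty → new chain.
Insert 709: h=4, bucket 4 empty → new chain.
Final buckets:
0: ∅
1: 694
2: ∅
3: 376 -> 920 -> 600 -> 672
4: 709
5: ∅
6: ∅
7: ∅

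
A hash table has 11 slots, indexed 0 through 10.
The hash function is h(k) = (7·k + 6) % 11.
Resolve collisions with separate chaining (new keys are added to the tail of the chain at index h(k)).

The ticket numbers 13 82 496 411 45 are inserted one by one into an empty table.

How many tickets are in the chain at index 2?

13 -> bucket 9
82 -> bucket 8
496 -> bucket 2
411 -> bucket 1
45 -> bucket 2 (collision)
Final buckets:
0: ∅
1: 411
2: 496 -> 45
3: ∅
4: ∅
5: ∅
6: ∅
7: ∅
8: 82
9: 13
10: ∅

2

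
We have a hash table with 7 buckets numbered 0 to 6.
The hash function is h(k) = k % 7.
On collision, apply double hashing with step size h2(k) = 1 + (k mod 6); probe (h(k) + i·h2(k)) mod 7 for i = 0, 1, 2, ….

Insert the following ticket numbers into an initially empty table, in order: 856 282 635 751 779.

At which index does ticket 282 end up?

856: h=2 → slot 2
282: h=2, h2=1, probe 2,3 → slot 3
635: h=5 → slot 5
751: h=2, h2=2, probe 2,4 → slot 4
779: h=2, h2=6, probe 2,1 → slot 1
Table: [∅, 779, 856, 282, 751, 635, ∅]

3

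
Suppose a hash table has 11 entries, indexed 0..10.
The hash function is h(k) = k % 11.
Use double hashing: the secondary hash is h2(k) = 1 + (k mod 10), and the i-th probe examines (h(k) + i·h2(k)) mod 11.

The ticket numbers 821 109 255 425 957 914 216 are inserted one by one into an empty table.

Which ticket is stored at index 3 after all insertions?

821 hashes to 7; slot 7 is free → place at 7.
109 hashes to 10; slot 10 is free → place at 10.
255 hashes to 2; slot 2 is free → place at 2.
425 hashes to 7, h2=6; 7,2 taken → place at 8.
957 hashes to 0; slot 0 is free → place at 0.
914 hashes to 1; slot 1 is free → place at 1.
216 hashes to 7, h2=7; 7 taken → place at 3.
Table: [957, 914, 255, 216, —, —, —, 821, 425, —, 109]

216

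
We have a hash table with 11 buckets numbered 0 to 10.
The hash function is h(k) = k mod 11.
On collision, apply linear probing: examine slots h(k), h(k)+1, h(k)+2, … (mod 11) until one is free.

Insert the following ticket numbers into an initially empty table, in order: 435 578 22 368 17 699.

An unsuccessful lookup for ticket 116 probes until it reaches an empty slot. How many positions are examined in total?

5

435 hashes to 6; slot 6 is free => place at 6.
578 hashes to 6; 6 taken => place at 7.
22 hashes to 0; slot 0 is free => place at 0.
368 hashes to 5; slot 5 is free => place at 5.
17 hashes to 6; 6,7 taken => place at 8.
699 hashes to 6; 6,7,8 taken => place at 9.
Table: [22, ., ., ., ., 368, 435, 578, 17, 699, .]
Lookup 116: h=6, probe 6,7,8,9,10 → slot 10 empty, not found.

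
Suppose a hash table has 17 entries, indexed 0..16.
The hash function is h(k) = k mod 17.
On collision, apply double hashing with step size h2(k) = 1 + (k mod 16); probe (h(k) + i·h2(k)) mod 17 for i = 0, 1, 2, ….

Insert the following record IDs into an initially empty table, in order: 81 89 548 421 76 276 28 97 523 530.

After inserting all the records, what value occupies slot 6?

Insert 81: h=13, slot 13 empty => index 13.
Insert 89: h=4, slot 4 empty => index 4.
Insert 548: h=4, h2=5, slot 4 occupied => index 9.
Insert 421: h=13, h2=6, slot 13 occupied => index 2.
Insert 76: h=8, slot 8 empty => index 8.
Insert 276: h=4, h2=5, slots 4,9 occupied => index 14.
Insert 28: h=11, slot 11 empty => index 11.
Insert 97: h=12, slot 12 empty => index 12.
Insert 523: h=13, h2=12, slots 13,8 occupied => index 3.
Insert 530: h=3, h2=3, slot 3 occupied => index 6.
Table: [∅, ∅, 421, 523, 89, ∅, 530, ∅, 76, 548, ∅, 28, 97, 81, 276, ∅, ∅]

530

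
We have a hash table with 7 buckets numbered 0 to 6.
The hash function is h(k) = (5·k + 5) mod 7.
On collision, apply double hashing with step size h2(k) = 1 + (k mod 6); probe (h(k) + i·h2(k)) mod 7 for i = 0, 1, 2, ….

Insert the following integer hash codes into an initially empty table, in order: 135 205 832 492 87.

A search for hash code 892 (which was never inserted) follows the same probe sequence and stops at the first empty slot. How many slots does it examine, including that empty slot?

2

135 hashes to 1; slot 1 is free -> place at 1.
205 hashes to 1, h2=2; 1 taken -> place at 3.
832 hashes to 0; slot 0 is free -> place at 0.
492 hashes to 1, h2=1; 1 taken -> place at 2.
87 hashes to 6; slot 6 is free -> place at 6.
Table: [832, 135, 492, 205, -, -, 87]
Lookup 892: h=6, h2=5, probe 6,4 → slot 4 empty, not found.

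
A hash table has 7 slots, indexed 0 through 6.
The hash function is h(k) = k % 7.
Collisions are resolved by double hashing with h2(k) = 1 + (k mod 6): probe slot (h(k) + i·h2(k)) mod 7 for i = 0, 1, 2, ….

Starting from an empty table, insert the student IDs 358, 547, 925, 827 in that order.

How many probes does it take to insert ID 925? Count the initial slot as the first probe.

3

358: h=1 -> slot 1
547: h=1, h2=2, probe 1,3 -> slot 3
925: h=1, h2=2, probe 1,3,5 -> slot 5
827: h=1, h2=6, probe 1,0 -> slot 0
Table: [827, 358, —, 547, —, 925, —]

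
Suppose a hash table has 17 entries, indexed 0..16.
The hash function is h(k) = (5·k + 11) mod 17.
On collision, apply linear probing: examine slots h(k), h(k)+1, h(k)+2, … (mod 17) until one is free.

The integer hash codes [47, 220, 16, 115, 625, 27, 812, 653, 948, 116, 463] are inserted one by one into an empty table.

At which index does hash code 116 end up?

Insert 47: h=8, slot 8 empty => index 8.
Insert 220: h=6, slot 6 empty => index 6.
Insert 16: h=6, slot 6 occupied => index 7.
Insert 115: h=8, slot 8 occupied => index 9.
Insert 625: h=8, slots 8,9 occupied => index 10.
Insert 27: h=10, slot 10 occupied => index 11.
Insert 812: h=8, slots 8,9,10,11 occupied => index 12.
Insert 653: h=12, slot 12 occupied => index 13.
Insert 948: h=8, slots 8,9,10,11,12,13 occupied => index 14.
Insert 116: h=13, slots 13,14 occupied => index 15.
Insert 463: h=14, slots 14,15 occupied => index 16.
Table: [—, —, —, —, —, —, 220, 16, 47, 115, 625, 27, 812, 653, 948, 116, 463]

15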